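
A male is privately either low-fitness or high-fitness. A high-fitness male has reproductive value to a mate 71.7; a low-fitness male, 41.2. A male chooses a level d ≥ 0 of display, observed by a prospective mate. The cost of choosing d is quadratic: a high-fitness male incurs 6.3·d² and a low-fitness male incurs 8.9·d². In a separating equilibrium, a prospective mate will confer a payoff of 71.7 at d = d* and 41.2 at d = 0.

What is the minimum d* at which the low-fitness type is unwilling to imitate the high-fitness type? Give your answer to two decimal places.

The low-fitness type at d = 0 receives 41.2; imitating at d* yields 71.7 − 8.9·d*².
Indifference: 41.2 = 71.7 − 8.9·d*², so d*² = (71.7 − 41.2) / 8.9 ≈ 3.4270.
d* = √3.4270 ≈ 1.85.

1.85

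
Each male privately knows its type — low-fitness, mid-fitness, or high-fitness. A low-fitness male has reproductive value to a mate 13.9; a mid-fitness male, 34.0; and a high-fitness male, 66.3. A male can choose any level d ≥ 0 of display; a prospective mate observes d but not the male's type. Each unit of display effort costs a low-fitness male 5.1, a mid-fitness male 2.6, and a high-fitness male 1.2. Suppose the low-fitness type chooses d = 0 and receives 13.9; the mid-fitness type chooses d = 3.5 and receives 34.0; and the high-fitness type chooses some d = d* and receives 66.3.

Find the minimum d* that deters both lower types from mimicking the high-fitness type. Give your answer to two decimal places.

15.92

Mid-fitness type (on-path payoff 34.0 − 2.6×3.5 = 24.9) won't mimic when 24.9 ≥ 66.3 − 2.6·d*, i.e. d* ≥ 15.92.
Low-fitness type (on-path payoff 13.9) won't mimic when 13.9 ≥ 66.3 − 5.1·d*, i.e. d* ≥ 10.27.
Both must hold, so d* = max(10.27, 15.92) = 15.92. The mid-fitness type's constraint binds.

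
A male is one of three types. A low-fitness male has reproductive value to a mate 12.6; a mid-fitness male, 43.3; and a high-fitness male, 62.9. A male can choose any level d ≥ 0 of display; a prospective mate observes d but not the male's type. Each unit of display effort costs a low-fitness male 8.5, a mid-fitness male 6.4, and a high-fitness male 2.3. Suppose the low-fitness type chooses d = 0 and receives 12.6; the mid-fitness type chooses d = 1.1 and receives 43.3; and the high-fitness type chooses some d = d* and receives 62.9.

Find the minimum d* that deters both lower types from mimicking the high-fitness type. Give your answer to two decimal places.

Mid-fitness type (on-path payoff 43.3 − 6.4×1.1 = 36.26) won't mimic when 36.26 ≥ 62.9 − 6.4·d*, i.e. d* ≥ 4.16.
Low-fitness type (on-path payoff 12.6) won't mimic when 12.6 ≥ 62.9 − 8.5·d*, i.e. d* ≥ 5.92.
Both must hold, so d* = max(5.92, 4.16) = 5.92. The low-fitness type's constraint binds.

5.92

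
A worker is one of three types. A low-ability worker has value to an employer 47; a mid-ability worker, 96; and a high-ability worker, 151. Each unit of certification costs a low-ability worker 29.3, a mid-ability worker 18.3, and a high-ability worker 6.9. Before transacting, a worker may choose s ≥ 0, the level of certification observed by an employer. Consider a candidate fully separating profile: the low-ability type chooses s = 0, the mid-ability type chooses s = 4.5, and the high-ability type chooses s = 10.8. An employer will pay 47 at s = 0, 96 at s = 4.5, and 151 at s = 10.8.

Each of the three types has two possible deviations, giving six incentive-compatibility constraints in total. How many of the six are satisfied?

5

Mid-ability (own payoff 96 − 18.3×4.5 = 13.65): to s=0 gives 47 → profitable ✗; to s=10.8 gives 151 − 18.3×10.8 = -46.64 → no gain ✓.
High-ability (own payoff 151 − 6.9×10.8 = 76.48): to s=0 gives 47 → no gain ✓; to s=4.5 gives 96 − 6.9×4.5 = 64.95 → no gain ✓.
Low-ability (own payoff 47): to s=4.5 gives 96 − 29.3×4.5 = -35.85 → no gain ✓; to s=10.8 gives 151 − 29.3×10.8 = -165.44 → no gain ✓.
5 of the 6 constraints hold; not an equilibrium.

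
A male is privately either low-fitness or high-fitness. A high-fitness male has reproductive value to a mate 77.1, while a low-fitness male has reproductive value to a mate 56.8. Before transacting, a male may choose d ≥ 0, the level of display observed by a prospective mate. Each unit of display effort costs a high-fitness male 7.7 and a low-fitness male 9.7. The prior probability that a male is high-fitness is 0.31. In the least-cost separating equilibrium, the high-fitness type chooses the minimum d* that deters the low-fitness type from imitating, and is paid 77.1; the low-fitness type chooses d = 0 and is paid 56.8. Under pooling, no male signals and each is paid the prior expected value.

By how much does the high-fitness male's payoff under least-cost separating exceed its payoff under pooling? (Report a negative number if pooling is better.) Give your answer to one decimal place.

Least-cost separating signal: d* solves 56.8 = 77.1 − 9.7·d*, so d* = (77.1 − 56.8)/9.7 ≈ 2.0928.
High-fitness type's separating payoff: 77.1 − 7.7 × d* = 77.1 − 7.7 × (77.1 − 56.8)/9.7 = 77.1 − 156.31/9.7 ≈ 60.986.
Pooling payoff: 0.31 × 77.1 + 0.69 × 56.8 = 63.093.
Difference: 60.986 − 63.093 = -2.107, i.e. -2.1 to one decimal place.
The high-fitness type would prefer the pooling outcome.

-2.1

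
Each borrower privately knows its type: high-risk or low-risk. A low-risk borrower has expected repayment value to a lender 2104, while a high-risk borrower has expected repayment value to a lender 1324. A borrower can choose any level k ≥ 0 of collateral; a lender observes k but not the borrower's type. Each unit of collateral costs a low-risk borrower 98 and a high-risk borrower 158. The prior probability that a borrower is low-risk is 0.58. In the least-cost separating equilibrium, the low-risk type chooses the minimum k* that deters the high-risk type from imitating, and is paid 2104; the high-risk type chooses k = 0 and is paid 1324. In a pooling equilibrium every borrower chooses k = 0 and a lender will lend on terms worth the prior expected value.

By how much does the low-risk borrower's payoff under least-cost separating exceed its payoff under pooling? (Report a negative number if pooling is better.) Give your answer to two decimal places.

-156.20

Least-cost separating signal: k* solves 1324 = 2104 − 158·k*, so k* = (2104 − 1324)/158 ≈ 4.9367.
Low-risk type's separating payoff: 2104 − 98 × k* = 2104 − 98 × (2104 − 1324)/158 = 2104 − 76440/158 ≈ 1620.2025.
Pooling payoff: 0.58 × 2104 + 0.42 × 1324 = 1776.4.
Difference: 1620.2025 − 1776.4 = -156.1975, i.e. -156.20 to two decimal places.
The low-risk type would prefer the pooling outcome.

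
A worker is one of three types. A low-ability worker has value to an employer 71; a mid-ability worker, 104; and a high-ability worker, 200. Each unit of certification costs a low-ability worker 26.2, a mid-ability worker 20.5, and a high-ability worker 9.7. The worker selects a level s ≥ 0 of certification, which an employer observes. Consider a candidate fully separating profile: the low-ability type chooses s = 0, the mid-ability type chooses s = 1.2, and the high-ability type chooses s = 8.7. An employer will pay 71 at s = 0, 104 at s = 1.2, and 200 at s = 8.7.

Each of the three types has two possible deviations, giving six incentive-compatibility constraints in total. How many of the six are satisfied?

5

High-ability (own payoff 200 − 9.7×8.7 = 115.61): to s=0 gives 71 → no gain ✓; to s=1.2 gives 104 − 9.7×1.2 = 92.36 → no gain ✓.
Low-ability (own payoff 71): to s=1.2 gives 104 − 26.2×1.2 = 72.56 → profitable ✗; to s=8.7 gives 200 − 26.2×8.7 = -27.94 → no gain ✓.
Mid-ability (own payoff 104 − 20.5×1.2 = 79.4): to s=0 gives 71 → no gain ✓; to s=8.7 gives 200 − 20.5×8.7 = 21.65 → no gain ✓.
5 of the 6 constraints hold; not an equilibrium.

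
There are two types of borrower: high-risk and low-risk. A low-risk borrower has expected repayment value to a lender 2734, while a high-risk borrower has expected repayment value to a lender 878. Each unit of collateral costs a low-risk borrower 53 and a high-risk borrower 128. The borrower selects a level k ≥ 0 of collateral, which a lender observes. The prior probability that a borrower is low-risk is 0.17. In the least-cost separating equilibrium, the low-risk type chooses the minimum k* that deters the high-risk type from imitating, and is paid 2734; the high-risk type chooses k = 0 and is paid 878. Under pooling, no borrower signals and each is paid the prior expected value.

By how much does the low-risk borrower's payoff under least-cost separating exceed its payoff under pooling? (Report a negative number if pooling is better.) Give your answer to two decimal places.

771.98

Least-cost separating signal: k* solves 878 = 2734 − 128·k*, so k* = (2734 − 878)/128 = 14.5.
Low-risk type's separating payoff: 2734 − 53 × k* = 2734 − 53 × (2734 − 878)/128 = 2734 − 98368/128 = 1965.5.
Pooling payoff: 0.17 × 2734 + 0.83 × 878 = 1193.52.
Difference: 1965.5 − 1193.52 = 771.98.
The low-risk type prefers to separate.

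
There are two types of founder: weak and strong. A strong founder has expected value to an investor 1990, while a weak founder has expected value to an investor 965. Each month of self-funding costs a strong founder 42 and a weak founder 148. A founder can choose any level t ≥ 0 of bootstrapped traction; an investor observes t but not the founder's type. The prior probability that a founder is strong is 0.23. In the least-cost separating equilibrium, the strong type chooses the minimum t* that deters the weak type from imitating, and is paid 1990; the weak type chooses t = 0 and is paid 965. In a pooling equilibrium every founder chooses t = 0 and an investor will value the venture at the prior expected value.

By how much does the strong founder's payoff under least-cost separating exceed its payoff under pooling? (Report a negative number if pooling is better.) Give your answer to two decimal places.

498.37

Least-cost separating signal: t* solves 965 = 1990 − 148·t*, so t* = (1990 − 965)/148 ≈ 6.9257.
Strong type's separating payoff: 1990 − 42 × t* = 1990 − 42 × (1990 − 965)/148 = 1990 − 43050/148 ≈ 1699.1216.
Pooling payoff: 0.23 × 1990 + 0.77 × 965 = 1200.75.
Difference: 1699.1216 − 1200.75 = 498.3716, i.e. 498.37 to two decimal places.
The strong type prefers to separate.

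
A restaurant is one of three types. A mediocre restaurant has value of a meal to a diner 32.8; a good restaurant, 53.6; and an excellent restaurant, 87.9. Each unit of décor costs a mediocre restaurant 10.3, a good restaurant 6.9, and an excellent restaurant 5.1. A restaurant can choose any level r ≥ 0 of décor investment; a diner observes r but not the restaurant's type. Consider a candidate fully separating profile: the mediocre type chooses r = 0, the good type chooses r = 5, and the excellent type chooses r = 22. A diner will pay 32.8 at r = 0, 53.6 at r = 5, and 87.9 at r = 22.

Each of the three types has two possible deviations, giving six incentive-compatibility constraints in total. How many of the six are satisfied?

3

Good (own payoff 53.6 − 6.9×5 = 19.1): to r=0 gives 32.8 → profitable ✗; to r=22 gives 87.9 − 6.9×22 = -63.9 → no gain ✓.
Excellent (own payoff 87.9 − 5.1×22 = -24.3): to r=0 gives 32.8 → profitable ✗; to r=5 gives 53.6 − 5.1×5 = 28.1 → profitable ✗.
Mediocre (own payoff 32.8): to r=5 gives 53.6 − 10.3×5 = 2.1 → no gain ✓; to r=22 gives 87.9 − 10.3×22 = -138.7 → no gain ✓.
3 of the 6 constraints hold; not an equilibrium.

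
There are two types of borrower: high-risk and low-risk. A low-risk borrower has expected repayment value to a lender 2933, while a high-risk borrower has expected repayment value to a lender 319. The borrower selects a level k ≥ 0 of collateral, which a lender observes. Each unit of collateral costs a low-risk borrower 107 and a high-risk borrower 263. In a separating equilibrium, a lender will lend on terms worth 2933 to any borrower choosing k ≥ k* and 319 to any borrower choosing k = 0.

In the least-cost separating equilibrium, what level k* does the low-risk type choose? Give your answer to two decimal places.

A high-risk borrower choosing k = 0 receives 319.
Imitating at k* instead would pay 2933 at cost 263·k*, netting 2933 − 263·k*.
Indifference: 319 = 2933 − 263·k*, so k* = (2933 − 319) / 263 ≈ 9.94.
This is the high-risk type's binding incentive-compatibility constraint; any k ≥ 9.94 sustains separation on that side.

9.94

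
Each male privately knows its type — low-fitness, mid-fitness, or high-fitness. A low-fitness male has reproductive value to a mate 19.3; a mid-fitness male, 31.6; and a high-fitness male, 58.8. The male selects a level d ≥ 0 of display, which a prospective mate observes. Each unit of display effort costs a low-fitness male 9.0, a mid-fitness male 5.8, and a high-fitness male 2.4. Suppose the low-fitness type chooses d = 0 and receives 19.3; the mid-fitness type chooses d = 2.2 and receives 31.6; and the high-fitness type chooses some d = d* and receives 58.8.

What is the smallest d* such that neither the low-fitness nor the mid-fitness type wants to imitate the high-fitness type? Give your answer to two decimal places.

6.89

Low-fitness type (on-path payoff 19.3) won't mimic when 19.3 ≥ 58.8 − 9.0·d*, i.e. d* ≥ 4.39.
Mid-fitness type (on-path payoff 31.6 − 5.8×2.2 = 18.84) won't mimic when 18.84 ≥ 58.8 − 5.8·d*, i.e. d* ≥ 6.89.
Both must hold, so d* = max(4.39, 6.89) = 6.89. The mid-fitness type's constraint binds.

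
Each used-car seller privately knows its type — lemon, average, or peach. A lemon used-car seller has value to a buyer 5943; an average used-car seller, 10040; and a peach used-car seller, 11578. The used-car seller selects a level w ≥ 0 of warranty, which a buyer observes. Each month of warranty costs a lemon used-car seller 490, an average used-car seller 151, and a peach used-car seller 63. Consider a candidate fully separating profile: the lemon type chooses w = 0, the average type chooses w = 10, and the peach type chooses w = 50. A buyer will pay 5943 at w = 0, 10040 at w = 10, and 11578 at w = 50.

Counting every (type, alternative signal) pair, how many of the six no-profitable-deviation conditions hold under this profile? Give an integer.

5

Lemon (own payoff 5943): to w=10 gives 10040 − 490×10 = 5140 → no gain ✓; to w=50 gives 11578 − 490×50 = -12922 → no gain ✓.
Average (own payoff 10040 − 151×10 = 8530): to w=0 gives 5943 → no gain ✓; to w=50 gives 11578 − 151×50 = 4028 → no gain ✓.
Peach (own payoff 11578 − 63×50 = 8428): to w=0 gives 5943 → no gain ✓; to w=10 gives 10040 − 63×10 = 9410 → profitable ✗.
5 of the 6 constraints hold; not an equilibrium.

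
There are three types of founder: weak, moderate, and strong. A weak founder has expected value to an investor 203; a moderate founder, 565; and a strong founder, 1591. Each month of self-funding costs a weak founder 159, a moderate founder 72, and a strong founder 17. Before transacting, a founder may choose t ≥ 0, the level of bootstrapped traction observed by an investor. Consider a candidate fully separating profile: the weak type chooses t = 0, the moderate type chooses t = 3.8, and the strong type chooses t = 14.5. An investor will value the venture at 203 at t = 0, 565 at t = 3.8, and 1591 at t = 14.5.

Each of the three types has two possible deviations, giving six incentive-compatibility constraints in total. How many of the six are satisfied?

Weak (own payoff 203): to t=3.8 gives 565 − 159×3.8 = -39.2 → no gain ✓; to t=14.5 gives 1591 − 159×14.5 = -714.5 → no gain ✓.
Strong (own payoff 1591 − 17×14.5 = 1344.5): to t=0 gives 203 → no gain ✓; to t=3.8 gives 565 − 17×3.8 = 500.4 → no gain ✓.
Moderate (own payoff 565 − 72×3.8 = 291.4): to t=0 gives 203 → no gain ✓; to t=14.5 gives 1591 − 72×14.5 = 547 → profitable ✗.
5 of the 6 constraints hold; not an equilibrium.

5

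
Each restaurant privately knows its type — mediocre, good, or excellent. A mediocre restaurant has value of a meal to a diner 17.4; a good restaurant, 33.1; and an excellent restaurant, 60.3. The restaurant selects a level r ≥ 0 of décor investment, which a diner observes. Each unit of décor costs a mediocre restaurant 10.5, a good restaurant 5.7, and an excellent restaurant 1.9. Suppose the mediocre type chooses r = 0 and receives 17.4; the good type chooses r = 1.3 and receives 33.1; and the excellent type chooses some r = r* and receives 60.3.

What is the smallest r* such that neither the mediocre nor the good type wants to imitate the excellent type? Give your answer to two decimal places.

6.07

Mediocre type (on-path payoff 17.4) won't mimic when 17.4 ≥ 60.3 − 10.5·r*, i.e. r* ≥ 4.09.
Good type (on-path payoff 33.1 − 5.7×1.3 = 25.69) won't mimic when 25.69 ≥ 60.3 − 5.7·r*, i.e. r* ≥ 6.07.
Both must hold, so r* = max(4.09, 6.07) = 6.07. The good type's constraint binds.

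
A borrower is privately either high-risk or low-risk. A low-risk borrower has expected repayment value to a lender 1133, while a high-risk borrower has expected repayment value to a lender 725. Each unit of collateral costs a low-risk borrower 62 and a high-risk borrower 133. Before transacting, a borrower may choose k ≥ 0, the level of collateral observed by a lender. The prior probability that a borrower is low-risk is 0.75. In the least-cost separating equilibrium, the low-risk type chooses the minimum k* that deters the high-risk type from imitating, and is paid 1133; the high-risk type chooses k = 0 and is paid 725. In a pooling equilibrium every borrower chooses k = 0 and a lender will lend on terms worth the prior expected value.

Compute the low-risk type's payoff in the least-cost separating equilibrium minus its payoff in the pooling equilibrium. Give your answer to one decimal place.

Least-cost separating signal: k* solves 725 = 1133 − 133·k*, so k* = (1133 − 725)/133 ≈ 3.0677.
Low-risk type's separating payoff: 1133 − 62 × k* = 1133 − 62 × (1133 − 725)/133 = 1133 − 25296/133 ≈ 942.805.
Pooling payoff: 0.75 × 1133 + 0.25 × 725 = 1031.
Difference: 942.805 − 1031 = -88.195, i.e. -88.2 to one decimal place.
The low-risk type would prefer the pooling outcome.

-88.2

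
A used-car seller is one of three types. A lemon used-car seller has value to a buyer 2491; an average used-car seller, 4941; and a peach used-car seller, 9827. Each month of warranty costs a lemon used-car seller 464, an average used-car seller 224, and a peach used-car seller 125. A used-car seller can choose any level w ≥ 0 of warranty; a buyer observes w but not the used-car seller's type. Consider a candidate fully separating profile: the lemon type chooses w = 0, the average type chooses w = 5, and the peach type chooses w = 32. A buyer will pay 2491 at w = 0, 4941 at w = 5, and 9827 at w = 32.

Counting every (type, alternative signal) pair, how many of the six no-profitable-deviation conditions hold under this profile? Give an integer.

5

Average (own payoff 4941 − 224×5 = 3821): to w=0 gives 2491 → no gain ✓; to w=32 gives 9827 − 224×32 = 2659 → no gain ✓.
Peach (own payoff 9827 − 125×32 = 5827): to w=0 gives 2491 → no gain ✓; to w=5 gives 4941 − 125×5 = 4316 → no gain ✓.
Lemon (own payoff 2491): to w=5 gives 4941 − 464×5 = 2621 → profitable ✗; to w=32 gives 9827 − 464×32 = -5021 → no gain ✓.
5 of the 6 constraints hold; not an equilibrium.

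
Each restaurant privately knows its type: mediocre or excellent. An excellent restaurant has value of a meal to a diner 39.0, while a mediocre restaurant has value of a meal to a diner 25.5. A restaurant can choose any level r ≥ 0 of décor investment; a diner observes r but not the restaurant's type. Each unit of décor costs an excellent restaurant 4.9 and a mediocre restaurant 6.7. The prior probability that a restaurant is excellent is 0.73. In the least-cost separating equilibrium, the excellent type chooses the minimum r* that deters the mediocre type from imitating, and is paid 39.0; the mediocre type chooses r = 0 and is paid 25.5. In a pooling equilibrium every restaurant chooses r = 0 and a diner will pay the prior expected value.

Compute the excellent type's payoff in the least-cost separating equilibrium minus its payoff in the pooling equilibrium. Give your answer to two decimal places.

-6.23

Least-cost separating signal: r* solves 25.5 = 39.0 − 6.7·r*, so r* = (39.0 − 25.5)/6.7 ≈ 2.0149.
Excellent type's separating payoff: 39.0 − 4.9 × r* = 39.0 − 4.9 × (39.0 − 25.5)/6.7 = 39.0 − 66.15/6.7 ≈ 29.1269.
Pooling payoff: 0.73 × 39.0 + 0.27 × 25.5 = 35.355.
Difference: 29.1269 − 35.355 = -6.2281, i.e. -6.23 to two decimal places.
The excellent type would prefer the pooling outcome.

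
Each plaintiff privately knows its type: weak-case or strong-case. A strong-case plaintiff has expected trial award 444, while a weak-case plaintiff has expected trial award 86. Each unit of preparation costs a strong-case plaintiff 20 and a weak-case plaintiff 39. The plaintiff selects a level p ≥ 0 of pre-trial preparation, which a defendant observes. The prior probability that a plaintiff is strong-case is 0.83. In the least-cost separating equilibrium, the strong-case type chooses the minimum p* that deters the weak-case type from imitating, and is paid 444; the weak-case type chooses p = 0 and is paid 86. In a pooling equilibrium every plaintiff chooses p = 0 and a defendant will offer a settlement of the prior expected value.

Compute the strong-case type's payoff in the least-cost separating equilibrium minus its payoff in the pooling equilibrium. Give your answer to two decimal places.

Least-cost separating signal: p* solves 86 = 444 − 39·p*, so p* = (444 − 86)/39 ≈ 9.1795.
Strong-case type's separating payoff: 444 − 20 × p* = 444 − 20 × (444 − 86)/39 = 444 − 7160/39 ≈ 260.4103.
Pooling payoff: 0.83 × 444 + 0.17 × 86 = 383.14.
Difference: 260.4103 − 383.14 = -122.7297, i.e. -122.73 to two decimal places.
The strong-case type would prefer the pooling outcome.

-122.73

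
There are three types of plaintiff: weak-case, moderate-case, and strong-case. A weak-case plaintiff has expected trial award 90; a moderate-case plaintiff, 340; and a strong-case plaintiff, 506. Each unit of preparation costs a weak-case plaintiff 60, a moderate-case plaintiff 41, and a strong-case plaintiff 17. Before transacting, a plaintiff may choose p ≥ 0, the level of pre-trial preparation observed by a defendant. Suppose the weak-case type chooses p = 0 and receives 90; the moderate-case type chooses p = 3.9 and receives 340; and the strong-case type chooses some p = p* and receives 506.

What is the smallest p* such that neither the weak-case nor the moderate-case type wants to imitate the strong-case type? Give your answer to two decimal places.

Weak-case type (on-path payoff 90) won't mimic when 90 ≥ 506 − 60·p*, i.e. p* ≥ 6.93.
Moderate-case type (on-path payoff 340 − 41×3.9 = 180.1) won't mimic when 180.1 ≥ 506 − 41·p*, i.e. p* ≥ 7.95.
Both must hold, so p* = max(6.93, 7.95) = 7.95. The moderate-case type's constraint binds.

7.95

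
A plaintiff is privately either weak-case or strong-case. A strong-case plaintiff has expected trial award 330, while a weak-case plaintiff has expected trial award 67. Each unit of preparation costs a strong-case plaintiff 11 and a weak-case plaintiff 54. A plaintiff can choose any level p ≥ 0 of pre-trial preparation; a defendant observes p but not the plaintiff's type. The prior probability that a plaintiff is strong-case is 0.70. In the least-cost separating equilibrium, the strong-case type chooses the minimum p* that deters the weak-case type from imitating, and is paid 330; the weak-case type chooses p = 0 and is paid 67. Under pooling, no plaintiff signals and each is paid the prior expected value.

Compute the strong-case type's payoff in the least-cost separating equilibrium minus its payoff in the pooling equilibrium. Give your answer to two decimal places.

25.33

Least-cost separating signal: p* solves 67 = 330 − 54·p*, so p* = (330 − 67)/54 ≈ 4.8704.
Strong-case type's separating payoff: 330 − 11 × p* = 330 − 11 × (330 − 67)/54 = 330 − 2893/54 ≈ 276.4259.
Pooling payoff: 0.70 × 330 + 0.30 × 67 = 251.1.
Difference: 276.4259 − 251.1 = 25.3259, i.e. 25.33 to two decimal places.
The strong-case type prefers to separate.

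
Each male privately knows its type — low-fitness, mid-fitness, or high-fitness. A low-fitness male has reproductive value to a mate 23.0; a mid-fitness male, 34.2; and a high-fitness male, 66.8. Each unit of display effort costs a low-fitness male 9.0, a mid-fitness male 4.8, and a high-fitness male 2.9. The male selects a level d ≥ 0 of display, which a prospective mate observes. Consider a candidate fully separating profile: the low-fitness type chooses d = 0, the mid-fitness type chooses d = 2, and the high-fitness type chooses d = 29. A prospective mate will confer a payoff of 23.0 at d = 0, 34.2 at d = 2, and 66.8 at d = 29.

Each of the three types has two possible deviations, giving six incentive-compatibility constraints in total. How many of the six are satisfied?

Low-fitness (own payoff 23.0): to d=2 gives 34.2 − 9.0×2 = 16.2 → no gain ✓; to d=29 gives 66.8 − 9.0×29 = -194.2 → no gain ✓.
High-fitness (own payoff 66.8 − 2.9×29 = -17.3): to d=0 gives 23.0 → profitable ✗; to d=2 gives 34.2 − 2.9×2 = 28.4 → profitable ✗.
Mid-fitness (own payoff 34.2 − 4.8×2 = 24.6): to d=0 gives 23.0 → no gain ✓; to d=29 gives 66.8 − 4.8×29 = -72.4 → no gain ✓.
4 of the 6 constraints hold; not an equilibrium.

4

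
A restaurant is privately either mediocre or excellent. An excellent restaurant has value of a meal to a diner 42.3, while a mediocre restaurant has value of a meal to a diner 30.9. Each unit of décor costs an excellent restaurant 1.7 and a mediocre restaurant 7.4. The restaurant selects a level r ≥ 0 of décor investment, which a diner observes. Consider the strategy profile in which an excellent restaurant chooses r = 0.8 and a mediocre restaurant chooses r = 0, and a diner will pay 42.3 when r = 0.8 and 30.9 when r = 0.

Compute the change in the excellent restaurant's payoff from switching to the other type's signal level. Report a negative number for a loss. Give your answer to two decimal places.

-10.04

Playing r = 0.8 the excellent restaurant receives 42.3 − 1.7 × 0.8 = 40.94.
Deviating to r = 0 yields 30.9 instead.
Gain from deviating: 30.9 − 40.94 = -10.04.
The gain is negative, so the excellent type's incentive-compatibility constraint is satisfied.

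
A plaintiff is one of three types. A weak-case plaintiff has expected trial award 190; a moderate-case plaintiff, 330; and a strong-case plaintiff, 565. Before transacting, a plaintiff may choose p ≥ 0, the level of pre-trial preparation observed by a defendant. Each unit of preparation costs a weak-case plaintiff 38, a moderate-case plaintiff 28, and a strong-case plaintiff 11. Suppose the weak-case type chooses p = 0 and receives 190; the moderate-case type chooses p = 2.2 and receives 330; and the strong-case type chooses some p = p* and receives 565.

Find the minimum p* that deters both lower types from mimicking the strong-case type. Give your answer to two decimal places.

10.59

Moderate-case type (on-path payoff 330 − 28×2.2 = 268.4) won't mimic when 268.4 ≥ 565 − 28·p*, i.e. p* ≥ 10.59.
Weak-case type (on-path payoff 190) won't mimic when 190 ≥ 565 − 38·p*, i.e. p* ≥ 9.87.
Both must hold, so p* = max(9.87, 10.59) = 10.59. The moderate-case type's constraint binds.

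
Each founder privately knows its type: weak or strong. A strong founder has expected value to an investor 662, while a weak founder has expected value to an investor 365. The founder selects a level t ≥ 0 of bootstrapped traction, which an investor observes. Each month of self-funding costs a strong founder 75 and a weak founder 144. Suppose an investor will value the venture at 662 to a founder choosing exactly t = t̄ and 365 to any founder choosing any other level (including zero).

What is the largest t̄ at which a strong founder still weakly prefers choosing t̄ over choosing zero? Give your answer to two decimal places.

3.96

Choosing t̄ yields the strong type 662 − 75·t̄; choosing zero yields 365.
The strong type is indifferent at 662 − 75·t̄ = 365, i.e. t̄ = (662 − 365) / 75 = 3.96.
For any t̄ above 3.96 the strong type would rather pool at zero, so separation collapses.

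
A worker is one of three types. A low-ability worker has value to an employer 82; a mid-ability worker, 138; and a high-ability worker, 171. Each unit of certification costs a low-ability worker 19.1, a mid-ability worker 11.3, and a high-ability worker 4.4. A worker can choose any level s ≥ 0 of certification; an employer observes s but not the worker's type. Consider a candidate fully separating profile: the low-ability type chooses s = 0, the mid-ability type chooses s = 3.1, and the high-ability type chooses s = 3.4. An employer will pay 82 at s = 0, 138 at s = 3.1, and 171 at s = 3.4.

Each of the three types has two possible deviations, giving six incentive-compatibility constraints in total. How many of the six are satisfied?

Mid-ability (own payoff 138 − 11.3×3.1 = 102.97): to s=0 gives 82 → no gain ✓; to s=3.4 gives 171 − 11.3×3.4 = 132.58 → profitable ✗.
High-ability (own payoff 171 − 4.4×3.4 = 156.04): to s=0 gives 82 → no gain ✓; to s=3.1 gives 138 − 4.4×3.1 = 124.36 → no gain ✓.
Low-ability (own payoff 82): to s=3.1 gives 138 − 19.1×3.1 = 78.79 → no gain ✓; to s=3.4 gives 171 − 19.1×3.4 = 106.06 → profitable ✗.
4 of the 6 constraints hold; not an equilibrium.

4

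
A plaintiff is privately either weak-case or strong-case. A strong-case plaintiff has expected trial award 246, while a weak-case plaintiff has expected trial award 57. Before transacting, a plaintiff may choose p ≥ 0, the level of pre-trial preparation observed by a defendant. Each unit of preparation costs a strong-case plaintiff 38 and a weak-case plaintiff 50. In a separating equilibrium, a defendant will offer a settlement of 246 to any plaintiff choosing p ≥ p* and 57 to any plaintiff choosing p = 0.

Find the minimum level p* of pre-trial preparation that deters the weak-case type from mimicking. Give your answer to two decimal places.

A weak-case plaintiff choosing p = 0 receives 57.
Imitating at p* instead would pay 246 at cost 50·p*, netting 246 − 50·p*.
Indifference: 57 = 246 − 50·p*, so p* = (246 − 57) / 50 = 3.78.
This is the weak-case type's binding incentive-compatibility constraint; any p ≥ 3.78 sustains separation on that side.

3.78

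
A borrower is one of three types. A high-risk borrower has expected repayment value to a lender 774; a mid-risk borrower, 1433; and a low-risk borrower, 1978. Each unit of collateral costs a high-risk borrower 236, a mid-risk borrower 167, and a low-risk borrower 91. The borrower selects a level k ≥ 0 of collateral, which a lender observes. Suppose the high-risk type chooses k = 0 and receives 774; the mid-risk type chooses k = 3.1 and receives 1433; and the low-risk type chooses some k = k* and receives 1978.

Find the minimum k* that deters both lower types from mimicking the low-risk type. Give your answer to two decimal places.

Mid-risk type (on-path payoff 1433 − 167×3.1 = 915.3) won't mimic when 915.3 ≥ 1978 − 167·k*, i.e. k* ≥ 6.36.
High-risk type (on-path payoff 774) won't mimic when 774 ≥ 1978 − 236·k*, i.e. k* ≥ 5.10.
Both must hold, so k* = max(5.10, 6.36) = 6.36. The mid-risk type's constraint binds.

6.36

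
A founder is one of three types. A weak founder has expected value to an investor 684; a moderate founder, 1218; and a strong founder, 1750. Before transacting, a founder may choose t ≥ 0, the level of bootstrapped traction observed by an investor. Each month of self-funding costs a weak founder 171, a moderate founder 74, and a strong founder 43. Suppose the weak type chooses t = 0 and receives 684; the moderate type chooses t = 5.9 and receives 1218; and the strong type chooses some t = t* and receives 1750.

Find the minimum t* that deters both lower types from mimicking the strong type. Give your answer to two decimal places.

13.09

Weak type (on-path payoff 684) won't mimic when 684 ≥ 1750 − 171·t*, i.e. t* ≥ 6.23.
Moderate type (on-path payoff 1218 − 74×5.9 = 781.4) won't mimic when 781.4 ≥ 1750 − 74·t*, i.e. t* ≥ 13.09.
Both must hold, so t* = max(6.23, 13.09) = 13.09. The moderate type's constraint binds.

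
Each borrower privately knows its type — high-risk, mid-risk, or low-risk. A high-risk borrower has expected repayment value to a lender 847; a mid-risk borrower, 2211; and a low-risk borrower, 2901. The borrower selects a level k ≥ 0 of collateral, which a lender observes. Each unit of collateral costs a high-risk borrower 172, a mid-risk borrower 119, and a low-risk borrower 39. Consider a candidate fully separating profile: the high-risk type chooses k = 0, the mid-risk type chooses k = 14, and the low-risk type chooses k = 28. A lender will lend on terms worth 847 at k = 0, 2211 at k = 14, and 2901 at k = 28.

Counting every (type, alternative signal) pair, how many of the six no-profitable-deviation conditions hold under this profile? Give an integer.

5

High-risk (own payoff 847): to k=14 gives 2211 − 172×14 = -197 → no gain ✓; to k=28 gives 2901 − 172×28 = -1915 → no gain ✓.
Mid-risk (own payoff 2211 − 119×14 = 545): to k=0 gives 847 → profitable ✗; to k=28 gives 2901 − 119×28 = -431 → no gain ✓.
Low-risk (own payoff 2901 − 39×28 = 1809): to k=0 gives 847 → no gain ✓; to k=14 gives 2211 − 39×14 = 1665 → no gain ✓.
5 of the 6 constraints hold; not an equilibrium.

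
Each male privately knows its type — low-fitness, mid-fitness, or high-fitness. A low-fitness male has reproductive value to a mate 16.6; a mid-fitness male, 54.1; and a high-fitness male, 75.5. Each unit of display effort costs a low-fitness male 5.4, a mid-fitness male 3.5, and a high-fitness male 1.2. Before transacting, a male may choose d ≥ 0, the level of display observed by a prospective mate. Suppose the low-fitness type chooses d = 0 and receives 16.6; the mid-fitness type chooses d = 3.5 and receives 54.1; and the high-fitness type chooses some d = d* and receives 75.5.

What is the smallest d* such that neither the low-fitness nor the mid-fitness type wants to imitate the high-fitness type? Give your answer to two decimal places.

Low-fitness type (on-path payoff 16.6) won't mimic when 16.6 ≥ 75.5 − 5.4·d*, i.e. d* ≥ 10.91.
Mid-fitness type (on-path payoff 54.1 − 3.5×3.5 = 41.85) won't mimic when 41.85 ≥ 75.5 − 3.5·d*, i.e. d* ≥ 9.61.
Both must hold, so d* = max(10.91, 9.61) = 10.91. The low-fitness type's constraint binds.

10.91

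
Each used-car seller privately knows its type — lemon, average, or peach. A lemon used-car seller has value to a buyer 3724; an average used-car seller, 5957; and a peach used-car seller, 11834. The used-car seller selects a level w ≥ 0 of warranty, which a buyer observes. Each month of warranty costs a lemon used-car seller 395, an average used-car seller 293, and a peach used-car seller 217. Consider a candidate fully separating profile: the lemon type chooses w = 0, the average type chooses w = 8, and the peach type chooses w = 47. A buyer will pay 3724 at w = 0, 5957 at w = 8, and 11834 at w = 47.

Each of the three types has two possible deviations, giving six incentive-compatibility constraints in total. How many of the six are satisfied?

Average (own payoff 5957 − 293×8 = 3613): to w=0 gives 3724 → profitable ✗; to w=47 gives 11834 − 293×47 = -1937 → no gain ✓.
Lemon (own payoff 3724): to w=8 gives 5957 − 395×8 = 2797 → no gain ✓; to w=47 gives 11834 − 395×47 = -6731 → no gain ✓.
Peach (own payoff 11834 − 217×47 = 1635): to w=0 gives 3724 → profitable ✗; to w=8 gives 5957 − 217×8 = 4221 → profitable ✗.
3 of the 6 constraints hold; not an equilibrium.

3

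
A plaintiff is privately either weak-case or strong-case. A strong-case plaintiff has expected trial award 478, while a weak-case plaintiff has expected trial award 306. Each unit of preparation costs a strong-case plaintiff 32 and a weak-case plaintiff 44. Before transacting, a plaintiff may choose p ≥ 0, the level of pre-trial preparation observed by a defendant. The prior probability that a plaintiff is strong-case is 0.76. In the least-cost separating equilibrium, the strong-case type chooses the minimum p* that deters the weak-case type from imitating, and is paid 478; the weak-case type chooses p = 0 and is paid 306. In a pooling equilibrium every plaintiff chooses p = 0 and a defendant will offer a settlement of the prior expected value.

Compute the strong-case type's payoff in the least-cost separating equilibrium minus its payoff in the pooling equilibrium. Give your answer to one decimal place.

Least-cost separating signal: p* solves 306 = 478 − 44·p*, so p* = (478 − 306)/44 ≈ 3.9091.
Strong-case type's separating payoff: 478 − 32 × p* = 478 − 32 × (478 − 306)/44 = 478 − 5504/44 ≈ 352.909.
Pooling payoff: 0.76 × 478 + 0.24 × 306 = 436.72.
Difference: 352.909 − 436.72 = -83.811, i.e. -83.8 to one decimal place.
The strong-case type would prefer the pooling outcome.

-83.8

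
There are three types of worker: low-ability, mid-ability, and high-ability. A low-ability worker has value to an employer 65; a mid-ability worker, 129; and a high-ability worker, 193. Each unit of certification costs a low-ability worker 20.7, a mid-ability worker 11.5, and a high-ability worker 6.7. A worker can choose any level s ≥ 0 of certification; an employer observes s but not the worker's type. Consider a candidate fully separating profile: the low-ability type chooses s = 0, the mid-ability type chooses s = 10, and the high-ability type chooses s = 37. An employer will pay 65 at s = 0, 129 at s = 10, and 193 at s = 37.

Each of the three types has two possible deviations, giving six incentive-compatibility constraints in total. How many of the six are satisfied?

High-ability (own payoff 193 − 6.7×37 = -54.9): to s=0 gives 65 → profitable ✗; to s=10 gives 129 − 6.7×10 = 62 → profitable ✗.
Low-ability (own payoff 65): to s=10 gives 129 − 20.7×10 = -78 → no gain ✓; to s=37 gives 193 − 20.7×37 = -572.9 → no gain ✓.
Mid-ability (own payoff 129 − 11.5×10 = 14): to s=0 gives 65 → profitable ✗; to s=37 gives 193 − 11.5×37 = -232.5 → no gain ✓.
3 of the 6 constraints hold; not an equilibrium.

3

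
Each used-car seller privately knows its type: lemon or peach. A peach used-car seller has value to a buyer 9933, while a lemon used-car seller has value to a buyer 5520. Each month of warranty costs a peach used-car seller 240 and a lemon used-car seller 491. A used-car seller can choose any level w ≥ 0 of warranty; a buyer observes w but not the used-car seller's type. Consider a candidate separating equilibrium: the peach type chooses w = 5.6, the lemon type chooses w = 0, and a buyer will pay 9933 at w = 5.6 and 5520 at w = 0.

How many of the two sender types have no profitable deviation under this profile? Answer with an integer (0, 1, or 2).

Peach type: signal → 9933 − 240 × 5.6 = 8589; deviate to 0 → 5520. IC holds (8589 ≥ 5520).
Lemon type: stay at 0 → 5520; mimic → 9933 − 491 × 5.6 = 7183.4. IC fails (5520 < 7183.4).
1 of 2 constraints hold, so this profile is not an equilibrium.

1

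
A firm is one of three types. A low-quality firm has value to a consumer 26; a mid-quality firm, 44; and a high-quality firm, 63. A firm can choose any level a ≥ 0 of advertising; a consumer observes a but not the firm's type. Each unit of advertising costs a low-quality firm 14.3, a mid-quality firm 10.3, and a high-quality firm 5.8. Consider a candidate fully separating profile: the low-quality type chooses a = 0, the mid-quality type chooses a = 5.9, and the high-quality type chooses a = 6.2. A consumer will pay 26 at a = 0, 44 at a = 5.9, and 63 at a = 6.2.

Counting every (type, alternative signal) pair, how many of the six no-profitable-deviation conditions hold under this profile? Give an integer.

4

Low-quality (own payoff 26): to a=5.9 gives 44 − 14.3×5.9 = -40.37 → no gain ✓; to a=6.2 gives 63 − 14.3×6.2 = -25.66 → no gain ✓.
Mid-quality (own payoff 44 − 10.3×5.9 = -16.77): to a=0 gives 26 → profitable ✗; to a=6.2 gives 63 − 10.3×6.2 = -0.86 → profitable ✗.
High-quality (own payoff 63 − 5.8×6.2 = 27.04): to a=0 gives 26 → no gain ✓; to a=5.9 gives 44 − 5.8×5.9 = 9.78 → no gain ✓.
4 of the 6 constraints hold; not an equilibrium.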